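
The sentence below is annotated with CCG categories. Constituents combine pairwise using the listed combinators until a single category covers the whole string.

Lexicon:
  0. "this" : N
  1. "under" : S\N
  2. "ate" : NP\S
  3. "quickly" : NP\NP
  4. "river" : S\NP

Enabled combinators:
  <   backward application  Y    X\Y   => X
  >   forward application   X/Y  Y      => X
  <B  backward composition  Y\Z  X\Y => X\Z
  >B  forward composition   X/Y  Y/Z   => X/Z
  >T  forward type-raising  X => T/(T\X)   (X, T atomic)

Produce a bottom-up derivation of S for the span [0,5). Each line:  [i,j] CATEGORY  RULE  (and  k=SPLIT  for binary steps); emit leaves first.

[0,1] N  lex  "this"
[1,2] S\N  lex  "under"
[2,3] NP\S  lex  "ate"
[1,3] NP\N  <B  k=2
[0,3] NP  <  k=1
[3,4] NP\NP  lex  "quickly"
[4,5] S\NP  lex  "river"
[3,5] S\NP  <B  k=4
[0,5] S  <  k=3

[0,5] S   <
  [0,3] NP   <
    [0,1] "this" : N
    [1,3] NP\N   <B
      [1,2] "under" : S\N
      [2,3] "ate" : NP\S
  [3,5] S\NP   <B
    [3,4] "quickly" : NP\NP
    [4,5] "river" : S\NP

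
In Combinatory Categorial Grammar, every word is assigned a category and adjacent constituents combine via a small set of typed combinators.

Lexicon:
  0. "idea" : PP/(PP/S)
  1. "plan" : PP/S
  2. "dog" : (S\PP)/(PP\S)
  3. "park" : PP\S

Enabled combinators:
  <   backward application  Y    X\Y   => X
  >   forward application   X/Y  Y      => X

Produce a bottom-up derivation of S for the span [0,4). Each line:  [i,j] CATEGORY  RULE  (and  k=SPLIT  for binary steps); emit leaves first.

[0,1] PP/(PP/S)  lex  "idea"
[1,2] PP/S  lex  "plan"
[0,2] PP  >  k=1
[2,3] (S\PP)/(PP\S)  lex  "dog"
[3,4] PP\S  lex  "park"
[2,4] S\PP  >  k=3
[0,4] S  <  k=2

[0,4] S   <
  [0,2] PP   >
    [0,1] "idea" : PP/(PP/S)
    [1,2] "plan" : PP/S
  [2,4] S\PP   >
    [2,3] "dog" : (S\PP)/(PP\S)
    [3,4] "park" : PP\S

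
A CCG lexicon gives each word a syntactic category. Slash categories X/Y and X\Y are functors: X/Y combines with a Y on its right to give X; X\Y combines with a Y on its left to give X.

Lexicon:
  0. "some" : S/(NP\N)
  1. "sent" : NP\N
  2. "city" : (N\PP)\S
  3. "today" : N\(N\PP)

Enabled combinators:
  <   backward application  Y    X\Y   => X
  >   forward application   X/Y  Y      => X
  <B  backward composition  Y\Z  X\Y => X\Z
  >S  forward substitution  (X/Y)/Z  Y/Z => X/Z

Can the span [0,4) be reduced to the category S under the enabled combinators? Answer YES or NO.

S/(NP\N) NP\N (N\PP)\S N\(N\PP)
CKY chart[0,4] = {N}; S ∉ chart

NO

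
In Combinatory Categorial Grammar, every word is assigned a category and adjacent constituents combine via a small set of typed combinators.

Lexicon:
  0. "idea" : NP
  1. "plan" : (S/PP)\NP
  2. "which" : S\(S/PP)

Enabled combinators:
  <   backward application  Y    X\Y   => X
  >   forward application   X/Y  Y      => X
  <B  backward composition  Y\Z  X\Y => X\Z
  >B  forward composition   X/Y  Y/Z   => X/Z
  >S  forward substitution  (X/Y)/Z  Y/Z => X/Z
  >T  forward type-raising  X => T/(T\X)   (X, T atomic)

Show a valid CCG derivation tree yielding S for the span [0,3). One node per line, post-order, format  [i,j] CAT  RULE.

[0,3] S   <
  [0,1] "idea" : NP
  [1,3] S\NP   <B
    [1,2] "plan" : (S/PP)\NP
    [2,3] "which" : S\(S/PP)

[0,1] NP  lex  "idea"
[1,2] (S/PP)\NP  lex  "plan"
[2,3] S\(S/PP)  lex  "which"
[1,3] S\NP  <B  k=2
[0,3] S  <  k=1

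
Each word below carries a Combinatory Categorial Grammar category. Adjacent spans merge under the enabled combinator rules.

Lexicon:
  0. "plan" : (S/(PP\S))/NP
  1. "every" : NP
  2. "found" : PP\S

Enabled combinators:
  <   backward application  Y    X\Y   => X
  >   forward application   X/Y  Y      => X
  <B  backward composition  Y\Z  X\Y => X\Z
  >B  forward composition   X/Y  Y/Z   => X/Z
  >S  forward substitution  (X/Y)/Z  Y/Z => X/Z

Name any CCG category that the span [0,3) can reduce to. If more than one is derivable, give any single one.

S

[0,3] S   >
  [0,2] S/(PP\S)   >
    [0,1] "plan" : (S/(PP\S))/NP
    [1,2] "every" : NP
  [2,3] "found" : PP\S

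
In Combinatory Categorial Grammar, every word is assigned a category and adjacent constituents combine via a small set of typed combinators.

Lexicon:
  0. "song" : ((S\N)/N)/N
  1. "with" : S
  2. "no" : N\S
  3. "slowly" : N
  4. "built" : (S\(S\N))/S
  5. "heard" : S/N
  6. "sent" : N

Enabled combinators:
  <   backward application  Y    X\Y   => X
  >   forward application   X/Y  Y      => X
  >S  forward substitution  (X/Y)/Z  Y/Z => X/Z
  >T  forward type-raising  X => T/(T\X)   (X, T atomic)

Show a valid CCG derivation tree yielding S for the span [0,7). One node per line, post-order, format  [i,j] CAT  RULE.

[0,7] S   <
  [0,4] S\N   >
    [0,3] (S\N)/N   >
      [0,1] "song" : ((S\N)/N)/N
      [1,3] N   >
        [1,2] N/(N\S)   >T
          [1,2] "with" : S
        [2,3] "no" : N\S
    [3,4] "slowly" : N
  [4,7] S\(S\N)   >
    [4,5] "built" : (S\(S\N))/S
    [5,7] S   >
      [5,6] "heard" : S/N
      [6,7] "sent" : N

[0,1] ((S\N)/N)/N  lex  "song"
[1,2] S  lex  "with"
[1,2] N/(N\S)  >T
[2,3] N\S  lex  "no"
[1,3] N  >  k=2
[0,3] (S\N)/N  >  k=1
[3,4] N  lex  "slowly"
[0,4] S\N  >  k=3
[4,5] (S\(S\N))/S  lex  "built"
[5,6] S/N  lex  "heard"
[6,7] N  lex  "sent"
[5,7] S  >  k=6
[4,7] S\(S\N)  >  k=5
[0,7] S  <  k=4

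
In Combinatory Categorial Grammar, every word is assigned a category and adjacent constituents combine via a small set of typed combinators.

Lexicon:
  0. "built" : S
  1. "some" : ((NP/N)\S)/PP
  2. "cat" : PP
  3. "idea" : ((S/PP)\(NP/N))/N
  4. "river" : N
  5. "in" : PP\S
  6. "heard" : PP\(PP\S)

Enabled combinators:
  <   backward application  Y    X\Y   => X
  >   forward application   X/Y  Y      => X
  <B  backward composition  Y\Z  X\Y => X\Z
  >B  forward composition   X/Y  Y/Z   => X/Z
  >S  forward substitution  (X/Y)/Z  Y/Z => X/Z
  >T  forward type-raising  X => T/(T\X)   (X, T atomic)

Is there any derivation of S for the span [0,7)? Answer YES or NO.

[0,7] S   >
  [0,5] S/PP   <
    [0,3] NP/N   <
      [0,1] "built" : S
      [1,3] (NP/N)\S   >
        [1,2] "some" : ((NP/N)\S)/PP
        [2,3] "cat" : PP
    [3,5] (S/PP)\(NP/N)   >
      [3,4] "idea" : ((S/PP)\(NP/N))/N
      [4,5] "river" : N
  [5,7] PP   <
    [5,6] "in" : PP\S
    [6,7] "heard" : PP\(PP\S)

YES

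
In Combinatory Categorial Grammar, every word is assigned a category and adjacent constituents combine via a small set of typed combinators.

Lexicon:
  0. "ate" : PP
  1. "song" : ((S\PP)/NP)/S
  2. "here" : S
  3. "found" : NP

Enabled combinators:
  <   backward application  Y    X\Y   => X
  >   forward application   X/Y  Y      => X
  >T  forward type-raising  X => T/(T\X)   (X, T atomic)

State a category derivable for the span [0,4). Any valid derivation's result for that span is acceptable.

[0,4] S   <
  [0,1] "ate" : PP
  [1,4] S\PP   >
    [1,3] (S\PP)/NP   >
      [1,2] "song" : ((S\PP)/NP)/S
      [2,3] "here" : S
    [3,4] "found" : NP

S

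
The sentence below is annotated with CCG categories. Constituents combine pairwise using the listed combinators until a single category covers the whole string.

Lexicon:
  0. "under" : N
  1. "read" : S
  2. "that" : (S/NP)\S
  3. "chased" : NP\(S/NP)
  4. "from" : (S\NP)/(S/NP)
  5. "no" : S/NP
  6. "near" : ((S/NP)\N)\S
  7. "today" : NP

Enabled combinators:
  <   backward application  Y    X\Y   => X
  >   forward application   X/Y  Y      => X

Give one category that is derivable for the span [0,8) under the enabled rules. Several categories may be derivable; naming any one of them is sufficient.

[0,8] S   >
  [0,7] S/NP   <
    [0,1] "under" : N
    [1,7] (S/NP)\N   <
      [1,6] S   <
        [1,4] NP   <
          [1,3] S/NP   <
            [1,2] "read" : S
            [2,3] "that" : (S/NP)\S
          [3,4] "chased" : NP\(S/NP)
        [4,6] S\NP   >
          [4,5] "from" : (S\NP)/(S/NP)
          [5,6] "no" : S/NP
      [6,7] "near" : ((S/NP)\N)\S
  [7,8] "today" : NP

S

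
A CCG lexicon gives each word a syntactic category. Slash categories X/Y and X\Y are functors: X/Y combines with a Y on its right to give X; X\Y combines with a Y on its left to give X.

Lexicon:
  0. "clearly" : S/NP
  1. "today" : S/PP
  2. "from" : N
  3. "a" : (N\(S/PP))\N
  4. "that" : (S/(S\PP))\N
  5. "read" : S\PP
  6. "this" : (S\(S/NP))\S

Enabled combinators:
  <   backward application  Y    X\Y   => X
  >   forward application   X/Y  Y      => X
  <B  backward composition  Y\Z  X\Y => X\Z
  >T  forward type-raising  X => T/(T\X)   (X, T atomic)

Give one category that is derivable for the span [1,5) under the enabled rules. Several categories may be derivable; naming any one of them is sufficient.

S/(S\PP)

[0,7] S   <
  [0,1] "clearly" : S/NP
  [1,7] S\(S/NP)   <
    [1,6] S   >
      [1,5] S/(S\PP)   <
        [1,4] N   <
          [1,2] "today" : S/PP
          [2,4] N\(S/PP)   <
            [2,3] "from" : N
            [3,4] "a" : (N\(S/PP))\N
        [4,5] "that" : (S/(S\PP))\N
      [5,6] "read" : S\PP
    [6,7] "this" : (S\(S/NP))\S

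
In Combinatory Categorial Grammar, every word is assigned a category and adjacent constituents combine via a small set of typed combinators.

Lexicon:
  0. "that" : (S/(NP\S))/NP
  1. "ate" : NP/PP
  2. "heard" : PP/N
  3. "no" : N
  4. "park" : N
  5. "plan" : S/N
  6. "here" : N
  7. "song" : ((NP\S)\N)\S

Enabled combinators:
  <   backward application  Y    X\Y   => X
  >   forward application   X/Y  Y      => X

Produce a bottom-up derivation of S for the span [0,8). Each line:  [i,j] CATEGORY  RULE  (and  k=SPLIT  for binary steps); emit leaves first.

[0,1] (S/(NP\S))/NP  lex  "that"
[1,2] NP/PP  lex  "ate"
[2,3] PP/N  lex  "heard"
[3,4] N  lex  "no"
[2,4] PP  >  k=3
[1,4] NP  >  k=2
[0,4] S/(NP\S)  >  k=1
[4,5] N  lex  "park"
[5,6] S/N  lex  "plan"
[6,7] N  lex  "here"
[5,7] S  >  k=6
[7,8] ((NP\S)\N)\S  lex  "song"
[5,8] (NP\S)\N  <  k=7
[4,8] NP\S  <  k=5
[0,8] S  >  k=4

[0,8] S   >
  [0,4] S/(NP\S)   >
    [0,1] "that" : (S/(NP\S))/NP
    [1,4] NP   >
      [1,2] "ate" : NP/PP
      [2,4] PP   >
        [2,3] "heard" : PP/N
        [3,4] "no" : N
  [4,8] NP\S   <
    [4,5] "park" : N
    [5,8] (NP\S)\N   <
      [5,7] S   >
        [5,6] "plan" : S/N
        [6,7] "here" : N
      [7,8] "song" : ((NP\S)\N)\S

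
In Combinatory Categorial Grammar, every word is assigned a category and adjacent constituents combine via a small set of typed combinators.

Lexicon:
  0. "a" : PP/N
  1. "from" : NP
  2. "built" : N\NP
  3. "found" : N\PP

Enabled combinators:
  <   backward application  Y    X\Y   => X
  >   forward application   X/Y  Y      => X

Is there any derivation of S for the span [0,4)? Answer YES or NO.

PP/N NP N\NP N\PP
CKY chart[0,4] = {N}; S ∉ chart

NO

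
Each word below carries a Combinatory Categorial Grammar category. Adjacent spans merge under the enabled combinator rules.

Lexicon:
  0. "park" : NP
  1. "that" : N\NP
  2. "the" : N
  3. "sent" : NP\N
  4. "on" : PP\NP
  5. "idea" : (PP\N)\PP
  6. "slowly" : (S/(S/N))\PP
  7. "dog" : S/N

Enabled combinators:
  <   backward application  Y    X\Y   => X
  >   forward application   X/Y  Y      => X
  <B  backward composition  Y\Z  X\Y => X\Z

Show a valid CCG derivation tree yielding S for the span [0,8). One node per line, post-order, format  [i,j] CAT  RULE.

[0,1] NP  lex  "park"
[1,2] N\NP  lex  "that"
[0,2] N  <  k=1
[2,3] N  lex  "the"
[3,4] NP\N  lex  "sent"
[4,5] PP\NP  lex  "on"
[3,5] PP\N  <B  k=4
[2,5] PP  <  k=3
[5,6] (PP\N)\PP  lex  "idea"
[2,6] PP\N  <  k=5
[0,6] PP  <  k=2
[6,7] (S/(S/N))\PP  lex  "slowly"
[0,7] S/(S/N)  <  k=6
[7,8] S/N  lex  "dog"
[0,8] S  >  k=7

[0,8] S   >
  [0,7] S/(S/N)   <
    [0,6] PP   <
      [0,2] N   <
        [0,1] "park" : NP
        [1,2] "that" : N\NP
      [2,6] PP\N   <
        [2,5] PP   <
          [2,3] "the" : N
          [3,5] PP\N   <B
            [3,4] "sent" : NP\N
            [4,5] "on" : PP\NP
        [5,6] "idea" : (PP\N)\PP
    [6,7] "slowly" : (S/(S/N))\PP
  [7,8] "dog" : S/N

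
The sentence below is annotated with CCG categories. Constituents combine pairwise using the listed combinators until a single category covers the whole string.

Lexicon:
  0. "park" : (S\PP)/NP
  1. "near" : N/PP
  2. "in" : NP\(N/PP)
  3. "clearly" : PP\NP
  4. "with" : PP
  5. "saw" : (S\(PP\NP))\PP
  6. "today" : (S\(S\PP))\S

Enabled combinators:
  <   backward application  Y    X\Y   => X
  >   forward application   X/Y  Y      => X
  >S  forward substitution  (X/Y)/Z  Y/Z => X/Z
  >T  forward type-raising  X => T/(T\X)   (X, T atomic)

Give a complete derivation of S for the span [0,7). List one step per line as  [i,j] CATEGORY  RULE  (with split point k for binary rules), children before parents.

[0,1] (S\PP)/NP  lex  "park"
[1,2] N/PP  lex  "near"
[2,3] NP\(N/PP)  lex  "in"
[1,3] NP  <  k=2
[0,3] S\PP  >  k=1
[3,4] PP\NP  lex  "clearly"
[4,5] PP  lex  "with"
[5,6] (S\(PP\NP))\PP  lex  "saw"
[4,6] S\(PP\NP)  <  k=5
[3,6] S  <  k=4
[6,7] (S\(S\PP))\S  lex  "today"
[3,7] S\(S\PP)  <  k=6
[0,7] S  <  k=3

[0,7] S   <
  [0,3] S\PP   >
    [0,1] "park" : (S\PP)/NP
    [1,3] NP   <
      [1,2] "near" : N/PP
      [2,3] "in" : NP\(N/PP)
  [3,7] S\(S\PP)   <
    [3,6] S   <
      [3,4] "clearly" : PP\NP
      [4,6] S\(PP\NP)   <
        [4,5] "with" : PP
        [5,6] "saw" : (S\(PP\NP))\PP
    [6,7] "today" : (S\(S\PP))\S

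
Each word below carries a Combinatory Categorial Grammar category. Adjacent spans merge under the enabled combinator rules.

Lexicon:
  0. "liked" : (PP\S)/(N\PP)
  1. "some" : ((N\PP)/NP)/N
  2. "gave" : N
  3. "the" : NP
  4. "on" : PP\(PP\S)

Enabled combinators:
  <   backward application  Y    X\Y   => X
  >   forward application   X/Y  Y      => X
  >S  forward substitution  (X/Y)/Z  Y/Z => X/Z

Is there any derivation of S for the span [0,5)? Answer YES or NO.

NO

(PP\S)/(N\PP) ((N\PP)/NP)/N N NP PP\(PP\S)
CKY chart[0,5] = {PP}; S ∉ chart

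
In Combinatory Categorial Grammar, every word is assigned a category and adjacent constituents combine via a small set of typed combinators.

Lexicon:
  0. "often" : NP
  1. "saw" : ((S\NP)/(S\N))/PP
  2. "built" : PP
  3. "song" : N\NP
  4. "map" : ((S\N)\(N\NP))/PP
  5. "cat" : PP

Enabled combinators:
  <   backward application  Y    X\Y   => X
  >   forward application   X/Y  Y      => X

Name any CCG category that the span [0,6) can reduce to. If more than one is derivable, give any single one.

S

[0,6] S   <
  [0,1] "often" : NP
  [1,6] S\NP   >
    [1,3] (S\NP)/(S\N)   >
      [1,2] "saw" : ((S\NP)/(S\N))/PP
      [2,3] "built" : PP
    [3,6] S\N   <
      [3,4] "song" : N\NP
      [4,6] (S\N)\(N\NP)   >
        [4,5] "map" : ((S\N)\(N\NP))/PP
        [5,6] "cat" : PP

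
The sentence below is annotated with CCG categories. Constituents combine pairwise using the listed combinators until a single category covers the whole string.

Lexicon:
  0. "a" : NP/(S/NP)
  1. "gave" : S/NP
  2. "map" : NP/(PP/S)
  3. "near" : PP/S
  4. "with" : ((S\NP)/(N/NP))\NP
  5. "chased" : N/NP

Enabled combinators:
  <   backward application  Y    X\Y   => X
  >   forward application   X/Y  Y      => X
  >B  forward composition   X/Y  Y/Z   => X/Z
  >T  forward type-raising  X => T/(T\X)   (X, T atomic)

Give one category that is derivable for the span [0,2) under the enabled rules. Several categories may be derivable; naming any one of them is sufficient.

NP

[0,6] S   <
  [0,2] NP   >
    [0,1] "a" : NP/(S/NP)
    [1,2] "gave" : S/NP
  [2,6] S\NP   >
    [2,5] (S\NP)/(N/NP)   <
      [2,4] NP   >
        [2,3] "map" : NP/(PP/S)
        [3,4] "near" : PP/S
      [4,5] "with" : ((S\NP)/(N/NP))\NP
    [5,6] "chased" : N/NP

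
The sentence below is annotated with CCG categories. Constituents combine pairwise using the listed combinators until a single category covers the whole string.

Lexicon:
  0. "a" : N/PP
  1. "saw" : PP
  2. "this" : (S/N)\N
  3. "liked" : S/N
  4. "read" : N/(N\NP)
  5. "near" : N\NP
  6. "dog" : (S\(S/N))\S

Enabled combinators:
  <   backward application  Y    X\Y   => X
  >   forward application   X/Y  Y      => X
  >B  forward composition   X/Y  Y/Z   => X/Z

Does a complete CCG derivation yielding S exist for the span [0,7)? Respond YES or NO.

[0,7] S   <
  [0,3] S/N   <
    [0,2] N   >
      [0,1] "a" : N/PP
      [1,2] "saw" : PP
    [2,3] "this" : (S/N)\N
  [3,7] S\(S/N)   <
    [3,6] S   >
      [3,4] "liked" : S/N
      [4,6] N   >
        [4,5] "read" : N/(N\NP)
        [5,6] "near" : N\NP
    [6,7] "dog" : (S\(S/N))\S

YES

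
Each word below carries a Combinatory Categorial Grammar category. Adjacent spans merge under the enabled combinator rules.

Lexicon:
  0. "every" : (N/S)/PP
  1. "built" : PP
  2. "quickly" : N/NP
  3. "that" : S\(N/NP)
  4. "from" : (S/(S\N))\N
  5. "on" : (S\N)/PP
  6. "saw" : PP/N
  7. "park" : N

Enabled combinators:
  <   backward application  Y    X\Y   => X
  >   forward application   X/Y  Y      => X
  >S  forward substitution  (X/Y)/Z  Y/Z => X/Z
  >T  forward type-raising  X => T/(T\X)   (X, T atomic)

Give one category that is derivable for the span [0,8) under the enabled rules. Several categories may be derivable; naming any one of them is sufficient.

S

[0,8] S   >
  [0,5] S/(S\N)   <
    [0,4] N   >
      [0,2] N/S   >
        [0,1] "every" : (N/S)/PP
        [1,2] "built" : PP
      [2,4] S   <
        [2,3] "quickly" : N/NP
        [3,4] "that" : S\(N/NP)
    [4,5] "from" : (S/(S\N))\N
  [5,8] S\N   >
    [5,6] "on" : (S\N)/PP
    [6,8] PP   >
      [6,7] "saw" : PP/N
      [7,8] "park" : N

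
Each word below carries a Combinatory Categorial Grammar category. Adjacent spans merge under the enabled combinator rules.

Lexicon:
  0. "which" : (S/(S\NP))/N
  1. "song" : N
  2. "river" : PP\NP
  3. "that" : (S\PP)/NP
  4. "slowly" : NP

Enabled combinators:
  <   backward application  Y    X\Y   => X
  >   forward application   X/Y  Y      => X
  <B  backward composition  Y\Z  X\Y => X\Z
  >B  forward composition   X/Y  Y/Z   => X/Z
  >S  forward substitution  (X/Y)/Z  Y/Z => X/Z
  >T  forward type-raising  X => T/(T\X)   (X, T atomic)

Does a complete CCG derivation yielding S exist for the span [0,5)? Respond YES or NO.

YES

[0,5] S   >
  [0,2] S/(S\NP)   >
    [0,1] "which" : (S/(S\NP))/N
    [1,2] "song" : N
  [2,5] S\NP   <B
    [2,3] "river" : PP\NP
    [3,5] S\PP   >
      [3,4] "that" : (S\PP)/NP
      [4,5] "slowly" : NP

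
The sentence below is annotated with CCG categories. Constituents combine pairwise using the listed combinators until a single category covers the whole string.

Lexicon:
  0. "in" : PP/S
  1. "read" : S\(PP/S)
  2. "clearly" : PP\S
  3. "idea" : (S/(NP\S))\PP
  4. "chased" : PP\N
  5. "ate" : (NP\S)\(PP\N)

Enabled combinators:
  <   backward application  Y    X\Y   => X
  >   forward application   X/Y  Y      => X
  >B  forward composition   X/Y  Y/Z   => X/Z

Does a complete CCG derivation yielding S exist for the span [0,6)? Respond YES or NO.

[0,6] S   >
  [0,4] S/(NP\S)   <
    [0,3] PP   <
      [0,2] S   <
        [0,1] "in" : PP/S
        [1,2] "read" : S\(PP/S)
      [2,3] "clearly" : PP\S
    [3,4] "idea" : (S/(NP\S))\PP
  [4,6] NP\S   <
    [4,5] "chased" : PP\N
    [5,6] "ate" : (NP\S)\(PP\N)

YES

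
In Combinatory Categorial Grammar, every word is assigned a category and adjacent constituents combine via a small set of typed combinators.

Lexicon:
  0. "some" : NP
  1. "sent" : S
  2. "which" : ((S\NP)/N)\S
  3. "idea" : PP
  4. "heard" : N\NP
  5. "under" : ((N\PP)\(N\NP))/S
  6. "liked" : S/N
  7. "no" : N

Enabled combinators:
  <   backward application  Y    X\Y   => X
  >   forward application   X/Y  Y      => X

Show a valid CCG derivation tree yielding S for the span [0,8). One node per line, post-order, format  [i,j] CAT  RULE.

[0,8] S   <
  [0,1] "some" : NP
  [1,8] S\NP   >
    [1,3] (S\NP)/N   <
      [1,2] "sent" : S
      [2,3] "which" : ((S\NP)/N)\S
    [3,8] N   <
      [3,4] "idea" : PP
      [4,8] N\PP   <
        [4,5] "heard" : N\NP
        [5,8] (N\PP)\(N\NP)   >
          [5,6] "under" : ((N\PP)\(N\NP))/S
          [6,8] S   >
            [6,7] "liked" : S/N
            [7,8] "no" : N

[0,1] NP  lex  "some"
[1,2] S  lex  "sent"
[2,3] ((S\NP)/N)\S  lex  "which"
[1,3] (S\NP)/N  <  k=2
[3,4] PP  lex  "idea"
[4,5] N\NP  lex  "heard"
[5,6] ((N\PP)\(N\NP))/S  lex  "under"
[6,7] S/N  lex  "liked"
[7,8] N  lex  "no"
[6,8] S  >  k=7
[5,8] (N\PP)\(N\NP)  >  k=6
[4,8] N\PP  <  k=5
[3,8] N  <  k=4
[1,8] S\NP  >  k=3
[0,8] S  <  k=1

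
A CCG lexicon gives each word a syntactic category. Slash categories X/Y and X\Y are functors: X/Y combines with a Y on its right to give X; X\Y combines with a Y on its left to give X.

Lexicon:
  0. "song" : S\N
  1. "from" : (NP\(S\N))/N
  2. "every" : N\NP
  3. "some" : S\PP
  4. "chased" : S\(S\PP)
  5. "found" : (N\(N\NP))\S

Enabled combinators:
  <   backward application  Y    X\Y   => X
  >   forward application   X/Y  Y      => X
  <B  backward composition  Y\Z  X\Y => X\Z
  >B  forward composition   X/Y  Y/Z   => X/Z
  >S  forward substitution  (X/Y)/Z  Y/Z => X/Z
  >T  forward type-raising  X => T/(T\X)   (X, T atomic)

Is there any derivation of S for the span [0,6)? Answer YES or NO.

S\N (NP\(S\N))/N N\NP S\PP S\(S\PP) (N\(N\NP))\S
CKY chart[0,6] = {N/(N\NP), NP, NP/(NP\NP), PP/(PP\NP), S/(S\NP)}; S ∉ chart

NO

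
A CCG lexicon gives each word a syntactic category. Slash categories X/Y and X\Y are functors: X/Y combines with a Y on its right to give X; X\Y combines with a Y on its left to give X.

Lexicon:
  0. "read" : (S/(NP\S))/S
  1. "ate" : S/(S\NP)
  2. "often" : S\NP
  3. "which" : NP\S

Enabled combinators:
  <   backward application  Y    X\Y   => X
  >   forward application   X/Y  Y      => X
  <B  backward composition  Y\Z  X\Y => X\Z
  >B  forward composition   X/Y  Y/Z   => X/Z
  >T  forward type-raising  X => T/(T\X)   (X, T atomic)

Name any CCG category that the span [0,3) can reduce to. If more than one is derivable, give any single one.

[0,4] S   >
  [0,3] S/(NP\S)   >
    [0,1] "read" : (S/(NP\S))/S
    [1,3] S   >
      [1,2] "ate" : S/(S\NP)
      [2,3] "often" : S\NP
  [3,4] "which" : NP\S

S/(NP\S)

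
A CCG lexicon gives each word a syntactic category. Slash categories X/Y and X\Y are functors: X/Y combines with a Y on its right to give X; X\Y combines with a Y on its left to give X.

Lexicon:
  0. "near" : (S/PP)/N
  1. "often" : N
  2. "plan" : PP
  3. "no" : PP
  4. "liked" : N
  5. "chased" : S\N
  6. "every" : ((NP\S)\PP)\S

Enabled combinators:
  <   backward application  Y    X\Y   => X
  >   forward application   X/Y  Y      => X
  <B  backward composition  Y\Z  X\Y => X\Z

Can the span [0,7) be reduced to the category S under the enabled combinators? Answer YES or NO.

(S/PP)/N N PP PP N S\N ((NP\S)\PP)\S
CKY chart[0,7] = {NP}; S ∉ chart

NO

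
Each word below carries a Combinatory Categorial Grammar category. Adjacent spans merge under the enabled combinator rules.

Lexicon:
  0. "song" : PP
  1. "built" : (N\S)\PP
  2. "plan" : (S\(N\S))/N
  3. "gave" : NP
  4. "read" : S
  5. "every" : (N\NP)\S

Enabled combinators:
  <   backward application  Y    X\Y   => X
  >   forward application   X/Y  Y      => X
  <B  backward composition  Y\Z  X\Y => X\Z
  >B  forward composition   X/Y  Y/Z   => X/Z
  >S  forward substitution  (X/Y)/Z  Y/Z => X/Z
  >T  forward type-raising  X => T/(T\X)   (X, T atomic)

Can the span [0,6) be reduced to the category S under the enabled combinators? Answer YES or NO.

[0,6] S   <
  [0,2] N\S   <
    [0,1] "song" : PP
    [1,2] "built" : (N\S)\PP
  [2,6] S\(N\S)   >
    [2,3] "plan" : (S\(N\S))/N
    [3,6] N   <
      [3,4] "gave" : NP
      [4,6] N\NP   <
        [4,5] "read" : S
        [5,6] "every" : (N\NP)\S

YES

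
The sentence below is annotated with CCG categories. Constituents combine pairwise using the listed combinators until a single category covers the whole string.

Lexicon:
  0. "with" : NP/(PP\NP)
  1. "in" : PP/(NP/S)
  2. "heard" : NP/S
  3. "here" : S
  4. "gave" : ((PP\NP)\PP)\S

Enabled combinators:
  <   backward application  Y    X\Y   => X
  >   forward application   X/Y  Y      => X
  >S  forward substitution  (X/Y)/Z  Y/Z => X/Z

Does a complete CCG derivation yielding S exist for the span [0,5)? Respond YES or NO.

NO

NP/(PP\NP) PP/(NP/S) NP/S S ((PP\NP)\PP)\S
CKY chart[0,5] = {NP}; S ∉ chart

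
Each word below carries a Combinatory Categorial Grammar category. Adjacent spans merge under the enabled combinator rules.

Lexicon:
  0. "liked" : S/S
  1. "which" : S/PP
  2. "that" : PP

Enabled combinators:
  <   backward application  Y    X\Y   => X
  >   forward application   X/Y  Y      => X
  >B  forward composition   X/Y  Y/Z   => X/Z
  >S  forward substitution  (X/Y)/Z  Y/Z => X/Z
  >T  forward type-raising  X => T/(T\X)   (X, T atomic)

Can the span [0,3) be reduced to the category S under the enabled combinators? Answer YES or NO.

[0,3] S   >
  [0,2] S/PP   >B
    [0,1] "liked" : S/S
    [1,2] "which" : S/PP
  [2,3] "that" : PP

YES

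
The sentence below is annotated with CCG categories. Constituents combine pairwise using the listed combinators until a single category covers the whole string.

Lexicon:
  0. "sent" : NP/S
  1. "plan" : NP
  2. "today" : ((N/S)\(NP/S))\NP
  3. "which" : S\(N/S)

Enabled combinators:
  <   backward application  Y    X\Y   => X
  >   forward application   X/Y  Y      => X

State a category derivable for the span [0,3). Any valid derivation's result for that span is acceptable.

[0,4] S   <
  [0,3] N/S   <
    [0,1] "sent" : NP/S
    [1,3] (N/S)\(NP/S)   <
      [1,2] "plan" : NP
      [2,3] "today" : ((N/S)\(NP/S))\NP
  [3,4] "which" : S\(N/S)

N/S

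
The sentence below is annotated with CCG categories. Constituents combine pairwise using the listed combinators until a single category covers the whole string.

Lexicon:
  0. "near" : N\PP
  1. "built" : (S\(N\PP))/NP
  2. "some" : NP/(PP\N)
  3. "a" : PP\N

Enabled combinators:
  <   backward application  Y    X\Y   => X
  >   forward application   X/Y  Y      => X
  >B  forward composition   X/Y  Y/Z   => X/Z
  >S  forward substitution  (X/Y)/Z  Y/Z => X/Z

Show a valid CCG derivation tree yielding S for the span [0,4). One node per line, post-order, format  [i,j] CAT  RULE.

[0,4] S   <
  [0,1] "near" : N\PP
  [1,4] S\(N\PP)   >
    [1,2] "built" : (S\(N\PP))/NP
    [2,4] NP   >
      [2,3] "some" : NP/(PP\N)
      [3,4] "a" : PP\N

[0,1] N\PP  lex  "near"
[1,2] (S\(N\PP))/NP  lex  "built"
[2,3] NP/(PP\N)  lex  "some"
[3,4] PP\N  lex  "a"
[2,4] NP  >  k=3
[1,4] S\(N\PP)  >  k=2
[0,4] S  <  k=1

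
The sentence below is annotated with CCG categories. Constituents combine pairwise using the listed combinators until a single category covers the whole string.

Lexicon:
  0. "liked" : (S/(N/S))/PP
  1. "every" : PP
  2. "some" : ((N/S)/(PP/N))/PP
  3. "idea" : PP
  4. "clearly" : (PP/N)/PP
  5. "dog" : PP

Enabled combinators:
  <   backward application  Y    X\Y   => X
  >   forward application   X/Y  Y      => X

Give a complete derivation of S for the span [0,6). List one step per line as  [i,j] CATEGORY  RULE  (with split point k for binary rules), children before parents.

[0,6] S   >
  [0,2] S/(N/S)   >
    [0,1] "liked" : (S/(N/S))/PP
    [1,2] "every" : PP
  [2,6] N/S   >
    [2,4] (N/S)/(PP/N)   >
      [2,3] "some" : ((N/S)/(PP/N))/PP
      [3,4] "idea" : PP
    [4,6] PP/N   >
      [4,5] "clearly" : (PP/N)/PP
      [5,6] "dog" : PP

[0,1] (S/(N/S))/PP  lex  "liked"
[1,2] PP  lex  "every"
[0,2] S/(N/S)  >  k=1
[2,3] ((N/S)/(PP/N))/PP  lex  "some"
[3,4] PP  lex  "idea"
[2,4] (N/S)/(PP/N)  >  k=3
[4,5] (PP/N)/PP  lex  "clearly"
[5,6] PP  lex  "dog"
[4,6] PP/N  >  k=5
[2,6] N/S  >  k=4
[0,6] S  >  k=2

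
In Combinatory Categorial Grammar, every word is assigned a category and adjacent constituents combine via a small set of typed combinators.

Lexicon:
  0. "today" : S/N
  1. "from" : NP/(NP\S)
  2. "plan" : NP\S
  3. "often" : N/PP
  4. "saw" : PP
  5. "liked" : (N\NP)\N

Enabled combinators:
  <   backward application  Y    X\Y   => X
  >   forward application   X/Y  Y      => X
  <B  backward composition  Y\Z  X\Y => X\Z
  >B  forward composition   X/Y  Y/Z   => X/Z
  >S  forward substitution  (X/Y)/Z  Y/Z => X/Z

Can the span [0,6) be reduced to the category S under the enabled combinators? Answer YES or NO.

[0,6] S   >
  [0,1] "today" : S/N
  [1,6] N   <
    [1,3] NP   >
      [1,2] "from" : NP/(NP\S)
      [2,3] "plan" : NP\S
    [3,6] N\NP   <
      [3,5] N   >
        [3,4] "often" : N/PP
        [4,5] "saw" : PP
      [5,6] "liked" : (N\NP)\N

YES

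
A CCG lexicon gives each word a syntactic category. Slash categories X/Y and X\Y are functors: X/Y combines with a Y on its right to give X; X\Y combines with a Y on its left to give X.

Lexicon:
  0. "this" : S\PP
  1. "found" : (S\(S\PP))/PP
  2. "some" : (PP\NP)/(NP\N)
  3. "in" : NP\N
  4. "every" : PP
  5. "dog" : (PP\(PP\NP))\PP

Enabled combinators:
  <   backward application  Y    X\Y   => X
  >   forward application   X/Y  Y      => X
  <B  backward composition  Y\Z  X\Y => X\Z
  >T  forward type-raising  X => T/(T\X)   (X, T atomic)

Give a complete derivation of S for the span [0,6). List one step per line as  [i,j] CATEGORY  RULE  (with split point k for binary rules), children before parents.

[0,1] S\PP  lex  "this"
[1,2] (S\(S\PP))/PP  lex  "found"
[2,3] (PP\NP)/(NP\N)  lex  "some"
[3,4] NP\N  lex  "in"
[2,4] PP\NP  >  k=3
[4,5] PP  lex  "every"
[5,6] (PP\(PP\NP))\PP  lex  "dog"
[4,6] PP\(PP\NP)  <  k=5
[2,6] PP  <  k=4
[1,6] S\(S\PP)  >  k=2
[0,6] S  <  k=1

[0,6] S   <
  [0,1] "this" : S\PP
  [1,6] S\(S\PP)   >
    [1,2] "found" : (S\(S\PP))/PP
    [2,6] PP   <
      [2,4] PP\NP   >
        [2,3] "some" : (PP\NP)/(NP\N)
        [3,4] "in" : NP\N
      [4,6] PP\(PP\NP)   <
        [4,5] "every" : PP
        [5,6] "dog" : (PP\(PP\NP))\PP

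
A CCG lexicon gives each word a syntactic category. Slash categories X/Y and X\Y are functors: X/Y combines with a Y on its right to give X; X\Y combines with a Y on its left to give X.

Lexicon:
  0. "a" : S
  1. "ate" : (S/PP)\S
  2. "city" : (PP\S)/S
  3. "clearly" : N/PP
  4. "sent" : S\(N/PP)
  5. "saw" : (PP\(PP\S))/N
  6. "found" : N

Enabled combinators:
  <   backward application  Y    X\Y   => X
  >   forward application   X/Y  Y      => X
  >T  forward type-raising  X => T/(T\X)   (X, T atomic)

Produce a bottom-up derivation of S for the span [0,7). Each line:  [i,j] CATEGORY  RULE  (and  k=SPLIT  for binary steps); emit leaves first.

[0,1] S  lex  "a"
[1,2] (S/PP)\S  lex  "ate"
[0,2] S/PP  <  k=1
[2,3] (PP\S)/S  lex  "city"
[3,4] N/PP  lex  "clearly"
[4,5] S\(N/PP)  lex  "sent"
[3,5] S  <  k=4
[2,5] PP\S  >  k=3
[5,6] (PP\(PP\S))/N  lex  "saw"
[6,7] N  lex  "found"
[5,7] PP\(PP\S)  >  k=6
[2,7] PP  <  k=5
[0,7] S  >  k=2

[0,7] S   >
  [0,2] S/PP   <
    [0,1] "a" : S
    [1,2] "ate" : (S/PP)\S
  [2,7] PP   <
    [2,5] PP\S   >
      [2,3] "city" : (PP\S)/S
      [3,5] S   <
        [3,4] "clearly" : N/PP
        [4,5] "sent" : S\(N/PP)
    [5,7] PP\(PP\S)   >
      [5,6] "saw" : (PP\(PP\S))/N
      [6,7] "found" : N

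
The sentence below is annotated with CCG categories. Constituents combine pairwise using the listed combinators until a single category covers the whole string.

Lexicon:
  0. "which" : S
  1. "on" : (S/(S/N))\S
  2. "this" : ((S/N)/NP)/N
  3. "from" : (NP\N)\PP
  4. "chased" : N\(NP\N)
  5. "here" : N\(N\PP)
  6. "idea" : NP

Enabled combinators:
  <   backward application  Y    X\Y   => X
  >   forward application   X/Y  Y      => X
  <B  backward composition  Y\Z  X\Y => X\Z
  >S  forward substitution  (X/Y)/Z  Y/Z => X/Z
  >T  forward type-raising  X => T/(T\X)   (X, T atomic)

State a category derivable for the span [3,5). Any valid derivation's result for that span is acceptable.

[0,7] S   >
  [0,2] S/(S/N)   <
    [0,1] "which" : S
    [1,2] "on" : (S/(S/N))\S
  [2,7] S/N   >
    [2,6] (S/N)/NP   >
      [2,3] "this" : ((S/N)/NP)/N
      [3,6] N   <
        [3,5] N\PP   <B
          [3,4] "from" : (NP\N)\PP
          [4,5] "chased" : N\(NP\N)
        [5,6] "here" : N\(N\PP)
    [6,7] "idea" : NP

N\PP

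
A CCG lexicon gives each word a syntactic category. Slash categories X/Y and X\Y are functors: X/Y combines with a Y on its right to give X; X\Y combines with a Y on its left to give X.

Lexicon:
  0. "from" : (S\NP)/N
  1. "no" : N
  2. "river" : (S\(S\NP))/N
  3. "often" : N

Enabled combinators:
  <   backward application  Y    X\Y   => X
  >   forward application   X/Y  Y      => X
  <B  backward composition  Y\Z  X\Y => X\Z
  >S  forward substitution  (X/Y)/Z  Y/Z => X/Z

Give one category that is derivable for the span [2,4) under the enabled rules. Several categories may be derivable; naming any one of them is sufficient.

[0,4] S   <
  [0,2] S\NP   >
    [0,1] "from" : (S\NP)/N
    [1,2] "no" : N
  [2,4] S\(S\NP)   >
    [2,3] "river" : (S\(S\NP))/N
    [3,4] "often" : N

S\(S\NP)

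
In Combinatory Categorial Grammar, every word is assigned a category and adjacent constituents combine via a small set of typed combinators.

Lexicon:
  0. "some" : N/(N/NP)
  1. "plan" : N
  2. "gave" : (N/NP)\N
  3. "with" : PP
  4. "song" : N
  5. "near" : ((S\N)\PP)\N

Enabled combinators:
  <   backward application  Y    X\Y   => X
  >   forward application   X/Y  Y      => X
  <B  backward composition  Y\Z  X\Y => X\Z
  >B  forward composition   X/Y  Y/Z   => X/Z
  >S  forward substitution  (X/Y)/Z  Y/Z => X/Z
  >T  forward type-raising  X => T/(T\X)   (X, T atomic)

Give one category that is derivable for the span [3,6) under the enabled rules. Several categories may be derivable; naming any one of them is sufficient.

S\N

[0,6] S   <
  [0,3] N   >
    [0,1] "some" : N/(N/NP)
    [1,3] N/NP   <
      [1,2] "plan" : N
      [2,3] "gave" : (N/NP)\N
  [3,6] S\N   <
    [3,4] "with" : PP
    [4,6] (S\N)\PP   <
      [4,5] "song" : N
      [5,6] "near" : ((S\N)\PP)\N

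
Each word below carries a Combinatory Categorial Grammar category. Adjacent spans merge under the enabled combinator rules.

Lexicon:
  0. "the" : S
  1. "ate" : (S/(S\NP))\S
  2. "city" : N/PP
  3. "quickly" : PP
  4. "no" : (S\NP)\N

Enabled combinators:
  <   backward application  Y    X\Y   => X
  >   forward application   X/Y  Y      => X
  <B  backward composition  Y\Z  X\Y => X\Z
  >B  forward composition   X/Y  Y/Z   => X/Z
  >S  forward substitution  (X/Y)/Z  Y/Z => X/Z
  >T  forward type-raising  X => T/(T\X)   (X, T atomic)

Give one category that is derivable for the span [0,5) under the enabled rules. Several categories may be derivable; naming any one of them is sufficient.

[0,5] S   >
  [0,2] S/(S\NP)   <
    [0,1] "the" : S
    [1,2] "ate" : (S/(S\NP))\S
  [2,5] S\NP   <
    [2,4] N   >
      [2,3] "city" : N/PP
      [3,4] "quickly" : PP
    [4,5] "no" : (S\NP)\N

S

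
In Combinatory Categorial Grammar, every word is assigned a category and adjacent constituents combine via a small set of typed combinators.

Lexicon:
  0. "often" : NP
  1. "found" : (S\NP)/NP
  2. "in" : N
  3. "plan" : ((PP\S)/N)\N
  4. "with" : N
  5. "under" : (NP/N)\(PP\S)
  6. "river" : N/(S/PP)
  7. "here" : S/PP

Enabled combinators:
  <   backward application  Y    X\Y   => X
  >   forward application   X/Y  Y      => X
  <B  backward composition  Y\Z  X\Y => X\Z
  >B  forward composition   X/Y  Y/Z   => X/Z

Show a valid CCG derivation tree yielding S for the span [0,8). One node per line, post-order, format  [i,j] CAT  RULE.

[0,1] NP  lex  "often"
[1,2] (S\NP)/NP  lex  "found"
[2,3] N  lex  "in"
[3,4] ((PP\S)/N)\N  lex  "plan"
[2,4] (PP\S)/N  <  k=3
[4,5] N  lex  "with"
[2,5] PP\S  >  k=4
[5,6] (NP/N)\(PP\S)  lex  "under"
[2,6] NP/N  <  k=5
[6,7] N/(S/PP)  lex  "river"
[7,8] S/PP  lex  "here"
[6,8] N  >  k=7
[2,8] NP  >  k=6
[1,8] S\NP  >  k=2
[0,8] S  <  k=1

[0,8] S   <
  [0,1] "often" : NP
  [1,8] S\NP   >
    [1,2] "found" : (S\NP)/NP
    [2,8] NP   >
      [2,6] NP/N   <
        [2,5] PP\S   >
          [2,4] (PP\S)/N   <
            [2,3] "in" : N
            [3,4] "plan" : ((PP\S)/N)\N
          [4,5] "with" : N
        [5,6] "under" : (NP/N)\(PP\S)
      [6,8] N   >
        [6,7] "river" : N/(S/PP)
        [7,8] "here" : S/PP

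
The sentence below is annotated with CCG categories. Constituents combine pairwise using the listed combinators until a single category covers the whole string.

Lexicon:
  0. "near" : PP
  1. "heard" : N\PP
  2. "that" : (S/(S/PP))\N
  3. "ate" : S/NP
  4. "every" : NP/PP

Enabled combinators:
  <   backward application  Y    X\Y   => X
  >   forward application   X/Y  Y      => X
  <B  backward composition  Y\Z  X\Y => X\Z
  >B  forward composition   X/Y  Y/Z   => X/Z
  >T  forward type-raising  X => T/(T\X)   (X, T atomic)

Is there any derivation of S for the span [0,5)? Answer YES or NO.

YES

[0,5] S   >
  [0,3] S/(S/PP)   <
    [0,2] N   <
      [0,1] "near" : PP
      [1,2] "heard" : N\PP
    [2,3] "that" : (S/(S/PP))\N
  [3,5] S/PP   >B
    [3,4] "ate" : S/NP
    [4,5] "every" : NP/PP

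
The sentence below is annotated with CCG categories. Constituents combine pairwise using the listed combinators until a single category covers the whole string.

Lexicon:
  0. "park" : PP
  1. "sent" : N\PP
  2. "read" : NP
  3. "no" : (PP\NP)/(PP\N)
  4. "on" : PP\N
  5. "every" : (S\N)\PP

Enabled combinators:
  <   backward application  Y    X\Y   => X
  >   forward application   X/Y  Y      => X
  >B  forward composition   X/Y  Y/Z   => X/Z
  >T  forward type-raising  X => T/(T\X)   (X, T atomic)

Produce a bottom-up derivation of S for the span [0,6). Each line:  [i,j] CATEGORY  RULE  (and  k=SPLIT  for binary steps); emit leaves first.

[0,6] S   <
  [0,2] N   <
    [0,1] "park" : PP
    [1,2] "sent" : N\PP
  [2,6] S\N   <
    [2,5] PP   >
      [2,3] PP/(PP\NP)   >T
        [2,3] "read" : NP
      [3,5] PP\NP   >
        [3,4] "no" : (PP\NP)/(PP\N)
        [4,5] "on" : PP\N
    [5,6] "every" : (S\N)\PP

[0,1] PP  lex  "park"
[1,2] N\PP  lex  "sent"
[0,2] N  <  k=1
[2,3] NP  lex  "read"
[2,3] PP/(PP\NP)  >T
[3,4] (PP\NP)/(PP\N)  lex  "no"
[4,5] PP\N  lex  "on"
[3,5] PP\NP  >  k=4
[2,5] PP  >  k=3
[5,6] (S\N)\PP  lex  "every"
[2,6] S\N  <  k=5
[0,6] S  <  k=2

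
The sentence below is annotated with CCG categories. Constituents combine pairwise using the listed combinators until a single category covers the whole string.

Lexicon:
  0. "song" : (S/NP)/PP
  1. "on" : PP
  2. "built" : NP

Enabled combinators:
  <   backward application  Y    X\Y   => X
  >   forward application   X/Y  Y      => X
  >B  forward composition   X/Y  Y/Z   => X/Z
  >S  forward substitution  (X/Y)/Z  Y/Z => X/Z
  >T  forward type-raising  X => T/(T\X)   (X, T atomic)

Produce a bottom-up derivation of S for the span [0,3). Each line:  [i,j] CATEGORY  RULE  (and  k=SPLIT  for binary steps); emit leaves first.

[0,1] (S/NP)/PP  lex  "song"
[1,2] PP  lex  "on"
[0,2] S/NP  >  k=1
[2,3] NP  lex  "built"
[0,3] S  >  k=2

[0,3] S   >
  [0,2] S/NP   >
    [0,1] "song" : (S/NP)/PP
    [1,2] "on" : PP
  [2,3] "built" : NP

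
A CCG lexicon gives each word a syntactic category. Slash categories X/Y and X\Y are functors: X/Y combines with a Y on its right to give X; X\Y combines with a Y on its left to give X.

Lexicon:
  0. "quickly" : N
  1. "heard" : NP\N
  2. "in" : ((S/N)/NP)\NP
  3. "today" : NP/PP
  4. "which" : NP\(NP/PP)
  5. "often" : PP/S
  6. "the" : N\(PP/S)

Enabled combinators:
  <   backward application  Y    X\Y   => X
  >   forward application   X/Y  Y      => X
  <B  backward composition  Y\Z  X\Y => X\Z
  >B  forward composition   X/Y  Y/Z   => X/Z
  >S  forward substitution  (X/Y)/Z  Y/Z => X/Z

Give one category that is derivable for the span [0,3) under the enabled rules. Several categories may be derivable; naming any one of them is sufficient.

(S/N)/NP

[0,7] S   >
  [0,5] S/N   >
    [0,3] (S/N)/NP   <
      [0,2] NP   <
        [0,1] "quickly" : N
        [1,2] "heard" : NP\N
      [2,3] "in" : ((S/N)/NP)\NP
    [3,5] NP   <
      [3,4] "today" : NP/PP
      [4,5] "which" : NP\(NP/PP)
  [5,7] N   <
    [5,6] "often" : PP/S
    [6,7] "the" : N\(PP/S)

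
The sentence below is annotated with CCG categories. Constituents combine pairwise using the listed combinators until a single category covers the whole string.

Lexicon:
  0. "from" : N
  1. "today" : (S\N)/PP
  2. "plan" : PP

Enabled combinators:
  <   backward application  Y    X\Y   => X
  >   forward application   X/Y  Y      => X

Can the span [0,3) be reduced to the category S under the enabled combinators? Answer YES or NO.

YES

[0,3] S   <
  [0,1] "from" : N
  [1,3] S\N   >
    [1,2] "today" : (S\N)/PP
    [2,3] "plan" : PP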